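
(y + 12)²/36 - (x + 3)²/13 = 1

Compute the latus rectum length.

Center (-3, -12). The positive term is the y-term, so the transverse axis is vertical; a² = 36, b² = 13.
Latus rectum length = 2b²/a = 2·13/6 = 13/3.

13/3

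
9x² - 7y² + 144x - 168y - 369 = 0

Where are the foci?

Group: 9(x² + 16x) -7(y² + 24y) = 369
9(x + 8)² -7(y + 12)² = 369 + 576 - 1008 = -63
Divide through by -63 to get (y + 12)²/9 - (x + 8)²/7 = 1.
Hyperbola, center (-8, -12), transverse axis vertical; a² = 9, b² = 7.
c² = a² + b² = 9 + 7 = 16, so c = 4.
Foci lie on the vertical axis through the center: (h, k ± c).

(-8, -16) and (-8, -8)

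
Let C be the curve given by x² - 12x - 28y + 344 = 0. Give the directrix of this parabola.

Only x is squared. Complete the square in x: (x - 6)² = 28(y - 11).
Vertex (6, 11); 4p = 28 so p = 7. Opens up.
Directrix is the horizontal line y = k − p = 11 − (7) = 4.

y = 4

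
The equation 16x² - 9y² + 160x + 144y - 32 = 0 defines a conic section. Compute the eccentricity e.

Collect terms: 16(x² + 10x) -9(y² - 16y) = 32
Complete the square: 16(x + 5)² -9(y - 8)² = 32 + 400 - 576 = -144
Divide through by -144 to get (y - 8)²/16 - (x + 5)²/9 = 1.
Hyperbola, center (-5, 8), transverse axis vertical; a² = 16, b² = 9.
c² = a² + b² = 25, so c = 5.
e = c/a = 5/4.

e = 5/4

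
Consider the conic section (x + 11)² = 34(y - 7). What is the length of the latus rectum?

Vertex (-11, 7); 4p = 34 so p = 17/2. Opens up.
Latus rectum length = |4p| = 34.

34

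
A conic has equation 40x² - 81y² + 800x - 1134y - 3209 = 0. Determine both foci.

(-21, -7) and (1, -7)

Collect terms: 40(x² + 20x) -81(y² + 14y) = 3209
Complete the square in x and y: 40(x + 10)² -81(y + 7)² = 3209 + 4000 - 3969 = 3240
Dividing both sides by 3240: (x + 10)²/81 - (y + 7)²/40 = 1
Hyperbola, center (-10, -7), transverse axis horizontal; a² = 81, b² = 40.
c² = a² + b² = 81 + 40 = 121, so c = 11.
Foci lie on the horizontal axis through the center: (h ± c, k).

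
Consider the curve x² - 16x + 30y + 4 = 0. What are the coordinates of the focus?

(8, -11/2)

Only x is squared. Complete the square in x: (x - 8)² = -30(y - 2).
Vertex (8, 2); 4p = -30 so p = -15/2. Opens down.
Focus is p units from the vertex along the axis: (h, k + p).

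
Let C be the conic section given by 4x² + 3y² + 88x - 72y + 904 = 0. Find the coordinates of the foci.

4(x² + 22x) + 3(y² - 24y) = -904
Completing the square gives 4(x + 11)² + 3(y - 12)² = -904 + 484 + 432 = 12.
Dividing both sides by 12: (x + 11)²/3 + (y - 12)²/4 = 1
Ellipse, center (-11, 12), major axis vertical; a² = 4, b² = 3.
c² = a² - b² = 4 - 3 = 1, so c = 1.
Foci lie on the vertical axis through the center: (h, k ± c).

(-11, 11) and (-11, 13)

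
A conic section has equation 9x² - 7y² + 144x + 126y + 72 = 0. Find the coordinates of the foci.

(-8, 5) and (-8, 13)

Rearranging, 9(x² + 16x) -7(y² - 18y) = -72.
Completing the square gives 9(x + 8)² -7(y - 9)² = -72 + 576 - 567 = -63.
Divide through by -63 to get (y - 9)²/9 - (x + 8)²/7 = 1.
Hyperbola, center (-8, 9), transverse axis vertical; a² = 9, b² = 7.
c² = a² + b² = 9 + 7 = 16, so c = 4.
Foci lie on the vertical axis through the center: (h, k ± c).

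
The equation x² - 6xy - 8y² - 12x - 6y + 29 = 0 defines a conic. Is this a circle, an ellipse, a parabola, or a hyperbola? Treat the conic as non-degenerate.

hyperbola

A = 1, B = -6, C = -8.
Discriminant B² − 4AC = (-6)² − 4·1·(-8) = 68.
B² − 4AC > 0 ⇒ hyperbola.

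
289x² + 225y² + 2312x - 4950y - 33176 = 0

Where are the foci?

(-4, 3) and (-4, 19)

289(x² + 8x) + 225(y² - 22y) = 33176
289(x + 4)² + 225(y - 11)² = 33176 + 4624 + 27225 = 65025
Divide through by 65025 to get (x + 4)²/225 + (y - 11)²/289 = 1.
Ellipse, center (-4, 11), major axis vertical; a² = 289, b² = 225.
c² = a² - b² = 289 - 225 = 64, so c = 8.
Foci lie on the vertical axis through the center: (h, k ± c).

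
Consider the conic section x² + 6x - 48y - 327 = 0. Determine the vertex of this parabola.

Only x is squared. Complete the square in x: (x + 3)² = 48(y + 7).
Vertex (-3, -7); 4p = 48 so p = 12. Opens up.

(-3, -7)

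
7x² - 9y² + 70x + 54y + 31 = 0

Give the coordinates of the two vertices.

(-8, 3) and (-2, 3)

Collect terms: 7(x² + 10x) -9(y² - 6y) = -31
Complete the square: 7(x + 5)² -9(y - 3)² = -31 + 175 - 81 = 63
Divide by 63: (x + 5)²/9 - (y - 3)²/7 = 1
Hyperbola, center (-5, 3), transverse axis horizontal; a² = 9, b² = 7.
a = 3. Vertices at (h ± a, k).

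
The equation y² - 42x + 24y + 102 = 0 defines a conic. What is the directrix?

Only y is squared. Complete the square in y: (y + 12)² = 42(x + 1).
Vertex (-1, -12); 4p = 42 so p = 21/2. Opens right.
Directrix is the vertical line x = h − p = -1 − (21/2) = -23/2.

x = -23/2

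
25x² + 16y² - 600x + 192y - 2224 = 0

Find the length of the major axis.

25(x² - 24x) + 16(y² + 12y) = 2224
Completing the square gives 25(x - 12)² + 16(y + 6)² = 2224 + 3600 + 576 = 6400.
Divide by 6400: (x - 12)²/256 + (y + 6)²/400 = 1
Ellipse, center (12, -6), major axis vertical; a² = 400, b² = 256.
a² = 400 so a = 20; the major axis has length 2a = 40.

40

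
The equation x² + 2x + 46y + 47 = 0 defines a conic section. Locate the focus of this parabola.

(-1, -25/2)

Only x is squared. Complete the square in x: (x + 1)² = -46(y + 1).
Vertex (-1, -1); 4p = -46 so p = -23/2. Opens down.
Focus is p units from the vertex along the axis: (h, k + p).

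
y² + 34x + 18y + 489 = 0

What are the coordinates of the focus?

(-41/2, -9)

Only y is squared. Complete the square in y: (y + 9)² = -34(x + 12).
Vertex (-12, -9); 4p = -34 so p = -17/2. Opens left.
Focus is p units from the vertex along the axis: (h + p, k).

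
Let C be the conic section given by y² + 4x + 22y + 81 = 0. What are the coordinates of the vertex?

Only y is squared. Complete the square in y: (y + 11)² = -4(x - 10).
Vertex (10, -11); 4p = -4 so p = -1. Opens left.

(10, -11)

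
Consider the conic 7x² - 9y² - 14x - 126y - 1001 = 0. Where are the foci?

Group: 7(x² - 2x) -9(y² + 14y) = 1001
Complete the square: 7(x - 1)² -9(y + 7)² = 1001 + 7 - 441 = 567
Divide through by 567 to get (x - 1)²/81 - (y + 7)²/63 = 1.
Hyperbola, center (1, -7), transverse axis horizontal; a² = 81, b² = 63.
c² = a² + b² = 81 + 63 = 144, so c = 12.
Foci lie on the horizontal axis through the center: (h ± c, k).

(-11, -7) and (13, -7)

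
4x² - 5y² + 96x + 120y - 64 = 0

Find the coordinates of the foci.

Rearranging, 4(x² + 24x) -5(y² - 24y) = 64.
4(x + 12)² -5(y - 12)² = 64 + 576 - 720 = -80
Divide by -80: (y - 12)²/16 - (x + 12)²/20 = 1
Hyperbola, center (-12, 12), transverse axis vertical; a² = 16, b² = 20.
c² = a² + b² = 16 + 20 = 36, so c = 6.
Foci lie on the vertical axis through the center: (h, k ± c).

(-12, 6) and (-12, 18)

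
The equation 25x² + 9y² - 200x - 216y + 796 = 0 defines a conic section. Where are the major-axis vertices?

(4, 2) and (4, 22)

25(x² - 8x) + 9(y² - 24y) = -796
Completing the square gives 25(x - 4)² + 9(y - 12)² = -796 + 400 + 1296 = 900.
Divide through by 900 to get (x - 4)²/36 + (y - 12)²/100 = 1.
Ellipse, center (4, 12), major axis vertical; a² = 100, b² = 36.
a = 10. Vertices at (h, k ± a).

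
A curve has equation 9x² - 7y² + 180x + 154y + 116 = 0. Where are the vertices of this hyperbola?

(-10, 8) and (-10, 14)

9(x² + 20x) -7(y² - 22y) = -116
Complete the square: 9(x + 10)² -7(y - 11)² = -116 + 900 - 847 = -63
Divide through by -63 to get (y - 11)²/9 - (x + 10)²/7 = 1.
Hyperbola, center (-10, 11), transverse axis vertical; a² = 9, b² = 7.
a = 3. Vertices at (h, k ± a).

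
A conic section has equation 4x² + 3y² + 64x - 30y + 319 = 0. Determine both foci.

Group: 4(x² + 16x) + 3(y² - 10y) = -319
Completing the square gives 4(x + 8)² + 3(y - 5)² = -319 + 256 + 75 = 12.
Dividing both sides by 12: (x + 8)²/3 + (y - 5)²/4 = 1
Ellipse, center (-8, 5), major axis vertical; a² = 4, b² = 3.
c² = a² - b² = 4 - 3 = 1, so c = 1.
Foci lie on the vertical axis through the center: (h, k ± c).

(-8, 4) and (-8, 6)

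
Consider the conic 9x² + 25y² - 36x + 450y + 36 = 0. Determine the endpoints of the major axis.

9(x² - 4x) + 25(y² + 18y) = -36
9(x - 2)² + 25(y + 9)² = -36 + 36 + 2025 = 2025
Dividing both sides by 2025: (x - 2)²/225 + (y + 9)²/81 = 1
Ellipse, center (2, -9), major axis horizontal; a² = 225, b² = 81.
a = 15. Vertices at (h ± a, k).

(-13, -9) and (17, -9)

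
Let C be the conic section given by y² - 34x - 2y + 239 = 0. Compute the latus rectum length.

34

Only y is squared. Complete the square in y: (y - 1)² = 34(x - 7).
Vertex (7, 1); 4p = 34 so p = 17/2. Opens right.
Latus rectum length = |4p| = 34.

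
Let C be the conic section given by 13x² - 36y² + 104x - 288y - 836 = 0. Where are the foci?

(-11, -4) and (3, -4)

Collect terms: 13(x² + 8x) -36(y² + 8y) = 836
Complete the square: 13(x + 4)² -36(y + 4)² = 836 + 208 - 576 = 468
Dividing both sides by 468: (x + 4)²/36 - (y + 4)²/13 = 1
Hyperbola, center (-4, -4), transverse axis horizontal; a² = 36, b² = 13.
c² = a² + b² = 36 + 13 = 49, so c = 7.
Foci lie on the horizontal axis through the center: (h ± c, k).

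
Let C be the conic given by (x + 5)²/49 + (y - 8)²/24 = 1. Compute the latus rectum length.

48/7

Center (-5, 8). The larger denominator 49 sits under the x-term, so the major axis is horizontal; a² = 49, b² = 24.
Latus rectum length = 2b²/a = 2·24/7 = 48/7.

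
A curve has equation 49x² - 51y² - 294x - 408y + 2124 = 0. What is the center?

Group: 49(x² - 6x) -51(y² + 8y) = -2124
Complete the square: 49(x - 3)² -51(y + 4)² = -2124 + 441 - 816 = -2499
Dividing both sides by -2499: (y + 4)²/49 - (x - 3)²/51 = 1
Hyperbola with center (3, -4).

(3, -4)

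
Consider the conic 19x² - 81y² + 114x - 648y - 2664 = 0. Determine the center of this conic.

(-3, -4)

19(x² + 6x) -81(y² + 8y) = 2664
Completing the square gives 19(x + 3)² -81(y + 4)² = 2664 + 171 - 1296 = 1539.
Dividing both sides by 1539: (x + 3)²/81 - (y + 4)²/19 = 1
Hyperbola with center (-3, -4).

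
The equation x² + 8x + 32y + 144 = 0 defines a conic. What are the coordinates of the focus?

Only x is squared. Complete the square in x: (x + 4)² = -32(y + 4).
Vertex (-4, -4); 4p = -32 so p = -8. Opens down.
Focus is p units from the vertex along the axis: (h, k + p).

(-4, -12)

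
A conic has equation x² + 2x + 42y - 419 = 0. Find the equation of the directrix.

y = 41/2

Only x is squared. Complete the square in x: (x + 1)² = -42(y - 10).
Vertex (-1, 10); 4p = -42 so p = -21/2. Opens down.
Directrix is the horizontal line y = k − p = 10 − (-21/2) = 41/2.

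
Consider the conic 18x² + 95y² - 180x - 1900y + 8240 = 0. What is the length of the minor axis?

18(x² - 10x) + 95(y² - 20y) = -8240
Complete the square in x and y: 18(x - 5)² + 95(y - 10)² = -8240 + 450 + 9500 = 1710
Divide by 1710: (x - 5)²/95 + (y - 10)²/18 = 1
Ellipse, center (5, 10), major axis horizontal; a² = 95, b² = 18.
b² = 18 so b = 3√2; the minor axis has length 2b = 6√2.

6√2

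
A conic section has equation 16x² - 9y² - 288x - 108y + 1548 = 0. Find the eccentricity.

Rearranging, 16(x² - 18x) -9(y² + 12y) = -1548.
16(x - 9)² -9(y + 6)² = -1548 + 1296 - 324 = -576
Divide through by -576 to get (y + 6)²/64 - (x - 9)²/36 = 1.
Hyperbola, center (9, -6), transverse axis vertical; a² = 64, b² = 36.
c² = a² + b² = 100, so c = 10.
e = c/a = 10/8 = 5/4.

e = 5/4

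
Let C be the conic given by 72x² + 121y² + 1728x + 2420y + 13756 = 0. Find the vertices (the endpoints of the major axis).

72(x² + 24x) + 121(y² + 20y) = -13756
72(x + 12)² + 121(y + 10)² = -13756 + 10368 + 12100 = 8712
Divide by 8712: (x + 12)²/121 + (y + 10)²/72 = 1
Ellipse, center (-12, -10), major axis horizontal; a² = 121, b² = 72.
a = 11. Vertices at (h ± a, k).

(-23, -10) and (-1, -10)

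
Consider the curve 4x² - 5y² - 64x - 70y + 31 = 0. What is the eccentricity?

Group: 4(x² - 16x) -5(y² + 14y) = -31
Complete the square in x and y: 4(x - 8)² -5(y + 7)² = -31 + 256 - 245 = -20
Dividing both sides by -20: (y + 7)²/4 - (x - 8)²/5 = 1
Hyperbola, center (8, -7), transverse axis vertical; a² = 4, b² = 5.
c² = a² + b² = 9, so c = 3.
e = c/a = 3/2.

e = 3/2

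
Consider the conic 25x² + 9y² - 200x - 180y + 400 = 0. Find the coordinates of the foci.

Group the x- and y-terms: 25(x² - 8x) + 9(y² - 20y) = -400
Completing the square gives 25(x - 4)² + 9(y - 10)² = -400 + 400 + 900 = 900.
Divide by 900: (x - 4)²/36 + (y - 10)²/100 = 1
Ellipse, center (4, 10), major axis vertical; a² = 100, b² = 36.
c² = a² - b² = 100 - 36 = 64, so c = 8.
Foci lie on the vertical axis through the center: (h, k ± c).

(4, 2) and (4, 18)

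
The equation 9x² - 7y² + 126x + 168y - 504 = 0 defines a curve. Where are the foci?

(-7, 8) and (-7, 16)

Group the x- and y-terms: 9(x² + 14x) -7(y² - 24y) = 504
Completing the square gives 9(x + 7)² -7(y - 12)² = 504 + 441 - 1008 = -63.
Dividing both sides by -63: (y - 12)²/9 - (x + 7)²/7 = 1
Hyperbola, center (-7, 12), transverse axis vertical; a² = 9, b² = 7.
c² = a² + b² = 9 + 7 = 16, so c = 4.
Foci lie on the vertical axis through the center: (h, k ± c).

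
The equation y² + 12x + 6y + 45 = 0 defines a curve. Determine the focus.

(-6, -3)

Only y is squared. Complete the square in y: (y + 3)² = -12(x + 3).
Vertex (-3, -3); 4p = -12 so p = -3. Opens left.
Focus is p units from the vertex along the axis: (h + p, k).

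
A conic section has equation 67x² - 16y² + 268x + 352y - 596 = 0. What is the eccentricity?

e = √5561/67

Group: 67(x² + 4x) -16(y² - 22y) = 596
Complete the square in x and y: 67(x + 2)² -16(y - 11)² = 596 + 268 - 1936 = -1072
Divide through by -1072 to get (y - 11)²/67 - (x + 2)²/16 = 1.
Hyperbola, center (-2, 11), transverse axis vertical; a² = 67, b² = 16.
c² = a² + b² = 83, so c = √83.
e = c/a = √83/√67 = √5561/67.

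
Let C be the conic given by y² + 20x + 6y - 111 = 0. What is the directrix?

x = 11

Only y is squared. Complete the square in y: (y + 3)² = -20(x - 6).
Vertex (6, -3); 4p = -20 so p = -5. Opens left.
Directrix is the vertical line x = h − p = 6 − (-5) = 11.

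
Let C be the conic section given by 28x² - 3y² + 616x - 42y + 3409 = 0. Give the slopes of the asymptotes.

28(x² + 22x) -3(y² + 14y) = -3409
28(x + 11)² -3(y + 7)² = -3409 + 3388 - 147 = -168
Dividing both sides by -168: (y + 7)²/56 - (x + 11)²/6 = 1
Hyperbola, center (-11, -7), transverse axis vertical; a² = 56, b² = 6.
For a vertical hyperbola the asymptotes have slope ±a/b.
Here that is ±2√14/√6 = ±2√21/3.

2√21/3 and -2√21/3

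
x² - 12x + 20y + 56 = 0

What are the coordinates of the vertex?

Only x is squared. Complete the square in x: (x - 6)² = -20(y + 1).
Vertex (6, -1); 4p = -20 so p = -5. Opens down.

(6, -1)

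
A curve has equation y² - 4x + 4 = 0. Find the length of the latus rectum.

4

Only y is squared. Complete the square in y: y² = 4(x - 1).
Vertex (1, 0); 4p = 4 so p = 1. Opens right.
Latus rectum length = |4p| = 4.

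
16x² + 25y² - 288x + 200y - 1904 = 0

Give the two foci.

Group: 16(x² - 18x) + 25(y² + 8y) = 1904
Completing the square gives 16(x - 9)² + 25(y + 4)² = 1904 + 1296 + 400 = 3600.
Dividing both sides by 3600: (x - 9)²/225 + (y + 4)²/144 = 1
Ellipse, center (9, -4), major axis horizontal; a² = 225, b² = 144.
c² = a² - b² = 225 - 144 = 81, so c = 9.
Foci lie on the horizontal axis through the center: (h ± c, k).

(0, -4) and (18, -4)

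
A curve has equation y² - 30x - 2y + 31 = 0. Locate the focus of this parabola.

(17/2, 1)

Only y is squared. Complete the square in y: (y - 1)² = 30(x - 1).
Vertex (1, 1); 4p = 30 so p = 15/2. Opens right.
Focus is p units from the vertex along the axis: (h + p, k).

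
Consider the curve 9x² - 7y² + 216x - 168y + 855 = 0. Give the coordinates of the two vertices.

Group the x- and y-terms: 9(x² + 24x) -7(y² + 24y) = -855
9(x + 12)² -7(y + 12)² = -855 + 1296 - 1008 = -567
Divide through by -567 to get (y + 12)²/81 - (x + 12)²/63 = 1.
Hyperbola, center (-12, -12), transverse axis vertical; a² = 81, b² = 63.
a = 9. Vertices at (h, k ± a).

(-12, -21) and (-12, -3)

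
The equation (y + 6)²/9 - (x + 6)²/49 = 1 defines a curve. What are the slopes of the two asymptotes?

Center (-6, -6). The positive term is the y-term, so the transverse axis is vertical; a² = 9, b² = 49.
For a vertical hyperbola the asymptotes have slope ±a/b.
Here that is ±3/7.

3/7 and -3/7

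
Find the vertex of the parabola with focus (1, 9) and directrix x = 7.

(4, 9)

The vertex is the midpoint between the focus and the directrix along the axis of symmetry.
Axis is horizontal (directrix is vertical). Vertex x-coordinate = (1 + 7)/2 = 4; y-coordinate = 9.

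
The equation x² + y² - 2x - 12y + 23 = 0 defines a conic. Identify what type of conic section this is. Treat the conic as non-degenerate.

No xy term. Coefficients of x² and y² are A = 1, C = 1.
A = C (same sign) ⇒ circle.

circle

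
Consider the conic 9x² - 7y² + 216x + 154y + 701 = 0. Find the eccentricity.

9(x² + 24x) -7(y² - 22y) = -701
Complete the square in x and y: 9(x + 12)² -7(y - 11)² = -701 + 1296 - 847 = -252
Dividing both sides by -252: (y - 11)²/36 - (x + 12)²/28 = 1
Hyperbola, center (-12, 11), transverse axis vertical; a² = 36, b² = 28.
c² = a² + b² = 64, so c = 8.
e = c/a = 8/6 = 4/3.

e = 4/3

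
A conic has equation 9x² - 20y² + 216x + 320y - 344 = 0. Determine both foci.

(-12 - √58, 8) and (-12 + √58, 8)

9(x² + 24x) -20(y² - 16y) = 344
Complete the square in x and y: 9(x + 12)² -20(y - 8)² = 344 + 1296 - 1280 = 360
Dividing both sides by 360: (x + 12)²/40 - (y - 8)²/18 = 1
Hyperbola, center (-12, 8), transverse axis horizontal; a² = 40, b² = 18.
c² = a² + b² = 40 + 18 = 58, so c = √58.
Foci lie on the horizontal axis through the center: (h ± c, k).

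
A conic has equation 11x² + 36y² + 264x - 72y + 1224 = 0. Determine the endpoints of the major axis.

Rearranging, 11(x² + 24x) + 36(y² - 2y) = -1224.
Complete the square in x and y: 11(x + 12)² + 36(y - 1)² = -1224 + 1584 + 36 = 396
Divide through by 396 to get (x + 12)²/36 + (y - 1)²/11 = 1.
Ellipse, center (-12, 1), major axis horizontal; a² = 36, b² = 11.
a = 6. Vertices at (h ± a, k).

(-18, 1) and (-6, 1)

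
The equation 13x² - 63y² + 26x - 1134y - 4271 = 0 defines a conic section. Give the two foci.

Group the x- and y-terms: 13(x² + 2x) -63(y² + 18y) = 4271
Complete the square: 13(x + 1)² -63(y + 9)² = 4271 + 13 - 5103 = -819
Divide through by -819 to get (y + 9)²/13 - (x + 1)²/63 = 1.
Hyperbola, center (-1, -9), transverse axis vertical; a² = 13, b² = 63.
c² = a² + b² = 13 + 63 = 76, so c = 2√19.
Foci lie on the vertical axis through the center: (h, k ± c).

(-1, -9 - 2√19) and (-1, -9 + 2√19)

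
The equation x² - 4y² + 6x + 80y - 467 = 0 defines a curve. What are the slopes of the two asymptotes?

Group the x- and y-terms: (x² + 6x) -4(y² - 20y) = 467
Complete the square: (x + 3)² -4(y - 10)² = 467 + 9 - 400 = 76
Dividing both sides by 76: (x + 3)²/76 - (y - 10)²/19 = 1
Hyperbola, center (-3, 10), transverse axis horizontal; a² = 76, b² = 19.
For a horizontal hyperbola the asymptotes have slope ±b/a.
Here that is ±√19/2√19 = ±1/2.

1/2 and -1/2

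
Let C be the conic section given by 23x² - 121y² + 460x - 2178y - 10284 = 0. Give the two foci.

(-22, -9) and (2, -9)

23(x² + 20x) -121(y² + 18y) = 10284
Complete the square: 23(x + 10)² -121(y + 9)² = 10284 + 2300 - 9801 = 2783
Divide by 2783: (x + 10)²/121 - (y + 9)²/23 = 1
Hyperbola, center (-10, -9), transverse axis horizontal; a² = 121, b² = 23.
c² = a² + b² = 121 + 23 = 144, so c = 12.
Foci lie on the horizontal axis through the center: (h ± c, k).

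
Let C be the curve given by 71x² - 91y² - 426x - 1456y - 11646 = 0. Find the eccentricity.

Collect terms: 71(x² - 6x) -91(y² + 16y) = 11646
Complete the square in x and y: 71(x - 3)² -91(y + 8)² = 11646 + 639 - 5824 = 6461
Divide through by 6461 to get (x - 3)²/91 - (y + 8)²/71 = 1.
Hyperbola, center (3, -8), transverse axis horizontal; a² = 91, b² = 71.
c² = a² + b² = 162, so c = 9√2.
e = c/a = 9√2/√91 = 9√182/91.

e = 9√182/91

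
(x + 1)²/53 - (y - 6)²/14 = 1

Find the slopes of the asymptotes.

√742/53 and -√742/53

Center (-1, 6). The positive term is the x-term, so the transverse axis is horizontal; a² = 53, b² = 14.
For a horizontal hyperbola the asymptotes have slope ±b/a.
Here that is ±√14/√53 = ±√742/53.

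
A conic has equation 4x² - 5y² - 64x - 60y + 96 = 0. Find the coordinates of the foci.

(8, -9) and (8, -3)

Rearranging, 4(x² - 16x) -5(y² + 12y) = -96.
4(x - 8)² -5(y + 6)² = -96 + 256 - 180 = -20
Dividing both sides by -20: (y + 6)²/4 - (x - 8)²/5 = 1
Hyperbola, center (8, -6), transverse axis vertical; a² = 4, b² = 5.
c² = a² + b² = 4 + 5 = 9, so c = 3.
Foci lie on the vertical axis through the center: (h, k ± c).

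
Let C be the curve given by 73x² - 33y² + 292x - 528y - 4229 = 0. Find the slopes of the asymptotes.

Group: 73(x² + 4x) -33(y² + 16y) = 4229
Complete the square: 73(x + 2)² -33(y + 8)² = 4229 + 292 - 2112 = 2409
Divide through by 2409 to get (x + 2)²/33 - (y + 8)²/73 = 1.
Hyperbola, center (-2, -8), transverse axis horizontal; a² = 33, b² = 73.
For a horizontal hyperbola the asymptotes have slope ±b/a.
Here that is ±√73/√33 = ±√2409/33.

√2409/33 and -√2409/33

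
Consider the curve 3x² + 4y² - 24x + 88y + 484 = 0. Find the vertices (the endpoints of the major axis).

(0, -11) and (8, -11)

Collect terms: 3(x² - 8x) + 4(y² + 22y) = -484
Completing the square gives 3(x - 4)² + 4(y + 11)² = -484 + 48 + 484 = 48.
Dividing both sides by 48: (x - 4)²/16 + (y + 11)²/12 = 1
Ellipse, center (4, -11), major axis horizontal; a² = 16, b² = 12.
a = 4. Vertices at (h ± a, k).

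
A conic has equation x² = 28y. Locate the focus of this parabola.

Vertex (0, 0); 4p = 28 so p = 7. Opens up.
Focus is p units from the vertex along the axis: (h, k + p).

(0, 7)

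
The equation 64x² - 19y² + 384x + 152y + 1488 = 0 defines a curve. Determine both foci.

(-3, 4 - √83) and (-3, 4 + √83)

Group the x- and y-terms: 64(x² + 6x) -19(y² - 8y) = -1488
Complete the square: 64(x + 3)² -19(y - 4)² = -1488 + 576 - 304 = -1216
Dividing both sides by -1216: (y - 4)²/64 - (x + 3)²/19 = 1
Hyperbola, center (-3, 4), transverse axis vertical; a² = 64, b² = 19.
c² = a² + b² = 64 + 19 = 83, so c = √83.
Foci lie on the vertical axis through the center: (h, k ± c).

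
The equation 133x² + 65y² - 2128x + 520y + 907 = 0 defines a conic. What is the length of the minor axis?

Group the x- and y-terms: 133(x² - 16x) + 65(y² + 8y) = -907
133(x - 8)² + 65(y + 4)² = -907 + 8512 + 1040 = 8645
Divide through by 8645 to get (x - 8)²/65 + (y + 4)²/133 = 1.
Ellipse, center (8, -4), major axis vertical; a² = 133, b² = 65.
b² = 65 so b = √65; the minor axis has length 2b = 2√65.

2√65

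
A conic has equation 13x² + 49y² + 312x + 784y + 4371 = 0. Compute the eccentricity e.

Rearranging, 13(x² + 24x) + 49(y² + 16y) = -4371.
Complete the square in x and y: 13(x + 12)² + 49(y + 8)² = -4371 + 1872 + 3136 = 637
Dividing both sides by 637: (x + 12)²/49 + (y + 8)²/13 = 1
Ellipse, center (-12, -8), major axis horizontal; a² = 49, b² = 13.
c² = a² - b² = 36, so c = 6.
e = c/a = 6/7.

e = 6/7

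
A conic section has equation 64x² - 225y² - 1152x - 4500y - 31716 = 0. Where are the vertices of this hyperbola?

64(x² - 18x) -225(y² + 20y) = 31716
Complete the square in x and y: 64(x - 9)² -225(y + 10)² = 31716 + 5184 - 22500 = 14400
Divide through by 14400 to get (x - 9)²/225 - (y + 10)²/64 = 1.
Hyperbola, center (9, -10), transverse axis horizontal; a² = 225, b² = 64.
a = 15. Vertices at (h ± a, k).

(-6, -10) and (24, -10)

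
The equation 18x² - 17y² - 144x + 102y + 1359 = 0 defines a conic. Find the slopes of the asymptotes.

Collect terms: 18(x² - 8x) -17(y² - 6y) = -1359
Completing the square gives 18(x - 4)² -17(y - 3)² = -1359 + 288 - 153 = -1224.
Dividing both sides by -1224: (y - 3)²/72 - (x - 4)²/68 = 1
Hyperbola, center (4, 3), transverse axis vertical; a² = 72, b² = 68.
For a vertical hyperbola the asymptotes have slope ±a/b.
Here that is ±6√2/2√17 = ±3√34/17.

3√34/17 and -3√34/17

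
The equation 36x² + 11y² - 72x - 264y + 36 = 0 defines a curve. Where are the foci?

Group the x- and y-terms: 36(x² - 2x) + 11(y² - 24y) = -36
36(x - 1)² + 11(y - 12)² = -36 + 36 + 1584 = 1584
Divide through by 1584 to get (x - 1)²/44 + (y - 12)²/144 = 1.
Ellipse, center (1, 12), major axis vertical; a² = 144, b² = 44.
c² = a² - b² = 144 - 44 = 100, so c = 10.
Foci lie on the vertical axis through the center: (h, k ± c).

(1, 2) and (1, 22)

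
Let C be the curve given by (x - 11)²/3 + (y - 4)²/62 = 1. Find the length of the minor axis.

2√3

Center (11, 4). The larger denominator 62 sits under the y-term, so the major axis is vertical; a² = 62, b² = 3.
b² = 3 so b = √3; the minor axis has length 2b = 2√3.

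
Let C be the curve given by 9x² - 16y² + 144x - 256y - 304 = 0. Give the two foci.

(-8, -13) and (-8, -3)

Group: 9(x² + 16x) -16(y² + 16y) = 304
Complete the square: 9(x + 8)² -16(y + 8)² = 304 + 576 - 1024 = -144
Divide by -144: (y + 8)²/9 - (x + 8)²/16 = 1
Hyperbola, center (-8, -8), transverse axis vertical; a² = 9, b² = 16.
c² = a² + b² = 9 + 16 = 25, so c = 5.
Foci lie on the vertical axis through the center: (h, k ± c).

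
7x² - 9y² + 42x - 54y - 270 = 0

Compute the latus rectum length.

Group: 7(x² + 6x) -9(y² + 6y) = 270
Complete the square in x and y: 7(x + 3)² -9(y + 3)² = 270 + 63 - 81 = 252
Divide by 252: (x + 3)²/36 - (y + 3)²/28 = 1
Hyperbola, center (-3, -3), transverse axis horizontal; a² = 36, b² = 28.
Latus rectum length = 2b²/a = 2·28/6 = 28/3.

28/3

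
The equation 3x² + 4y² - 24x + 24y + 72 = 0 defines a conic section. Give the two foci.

(3, -3) and (5, -3)

3(x² - 8x) + 4(y² + 6y) = -72
Complete the square in x and y: 3(x - 4)² + 4(y + 3)² = -72 + 48 + 36 = 12
Divide by 12: (x - 4)²/4 + (y + 3)²/3 = 1
Ellipse, center (4, -3), major axis horizontal; a² = 4, b² = 3.
c² = a² - b² = 4 - 3 = 1, so c = 1.
Foci lie on the horizontal axis through the center: (h ± c, k).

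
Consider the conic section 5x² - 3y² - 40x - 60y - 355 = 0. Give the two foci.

Rearranging, 5(x² - 8x) -3(y² + 20y) = 355.
5(x - 4)² -3(y + 10)² = 355 + 80 - 300 = 135
Divide by 135: (x - 4)²/27 - (y + 10)²/45 = 1
Hyperbola, center (4, -10), transverse axis horizontal; a² = 27, b² = 45.
c² = a² + b² = 27 + 45 = 72, so c = 6√2.
Foci lie on the horizontal axis through the center: (h ± c, k).

(4 - 6√2, -10) and (4 + 6√2, -10)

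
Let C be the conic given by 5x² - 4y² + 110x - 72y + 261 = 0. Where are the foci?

Group the x- and y-terms: 5(x² + 22x) -4(y² + 18y) = -261
5(x + 11)² -4(y + 9)² = -261 + 605 - 324 = 20
Divide by 20: (x + 11)²/4 - (y + 9)²/5 = 1
Hyperbola, center (-11, -9), transverse axis horizontal; a² = 4, b² = 5.
c² = a² + b² = 4 + 5 = 9, so c = 3.
Foci lie on the horizontal axis through the center: (h ± c, k).

(-14, -9) and (-8, -9)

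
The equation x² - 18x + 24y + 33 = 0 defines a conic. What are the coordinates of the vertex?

(9, 2)

Only x is squared. Complete the square in x: (x - 9)² = -24(y - 2).
Vertex (9, 2); 4p = -24 so p = -6. Opens down.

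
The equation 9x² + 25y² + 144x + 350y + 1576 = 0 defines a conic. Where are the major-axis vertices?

Group: 9(x² + 16x) + 25(y² + 14y) = -1576
Complete the square in x and y: 9(x + 8)² + 25(y + 7)² = -1576 + 576 + 1225 = 225
Divide by 225: (x + 8)²/25 + (y + 7)²/9 = 1
Ellipse, center (-8, -7), major axis horizontal; a² = 25, b² = 9.
a = 5. Vertices at (h ± a, k).

(-13, -7) and (-3, -7)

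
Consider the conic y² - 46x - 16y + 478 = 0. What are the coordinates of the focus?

(41/2, 8)

Only y is squared. Complete the square in y: (y - 8)² = 46(x - 9).
Vertex (9, 8); 4p = 46 so p = 23/2. Opens right.
Focus is p units from the vertex along the axis: (h + p, k).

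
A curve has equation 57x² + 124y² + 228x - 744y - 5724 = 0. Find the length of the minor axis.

2√57

Group: 57(x² + 4x) + 124(y² - 6y) = 5724
57(x + 2)² + 124(y - 3)² = 5724 + 228 + 1116 = 7068
Dividing both sides by 7068: (x + 2)²/124 + (y - 3)²/57 = 1
Ellipse, center (-2, 3), major axis horizontal; a² = 124, b² = 57.
b² = 57 so b = √57; the minor axis has length 2b = 2√57.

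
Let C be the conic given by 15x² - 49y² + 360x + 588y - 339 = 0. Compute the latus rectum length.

Group the x- and y-terms: 15(x² + 24x) -49(y² - 12y) = 339
Complete the square: 15(x + 12)² -49(y - 6)² = 339 + 2160 - 1764 = 735
Divide through by 735 to get (x + 12)²/49 - (y - 6)²/15 = 1.
Hyperbola, center (-12, 6), transverse axis horizontal; a² = 49, b² = 15.
Latus rectum length = 2b²/a = 2·15/7 = 30/7.

30/7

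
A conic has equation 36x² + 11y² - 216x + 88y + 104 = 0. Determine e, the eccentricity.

e = 5/6

36(x² - 6x) + 11(y² + 8y) = -104
36(x - 3)² + 11(y + 4)² = -104 + 324 + 176 = 396
Divide through by 396 to get (x - 3)²/11 + (y + 4)²/36 = 1.
Ellipse, center (3, -4), major axis vertical; a² = 36, b² = 11.
c² = a² - b² = 25, so c = 5.
e = c/a = 5/6.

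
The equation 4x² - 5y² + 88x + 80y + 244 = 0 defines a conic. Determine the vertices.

Rearranging, 4(x² + 22x) -5(y² - 16y) = -244.
4(x + 11)² -5(y - 8)² = -244 + 484 - 320 = -80
Divide through by -80 to get (y - 8)²/16 - (x + 11)²/20 = 1.
Hyperbola, center (-11, 8), transverse axis vertical; a² = 16, b² = 20.
a = 4. Vertices at (h, k ± a).

(-11, 4) and (-11, 12)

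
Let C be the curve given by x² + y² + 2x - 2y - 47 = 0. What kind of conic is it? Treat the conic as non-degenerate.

No xy term. Coefficients of x² and y² are A = 1, C = 1.
A = C (same sign) ⇒ circle.

circle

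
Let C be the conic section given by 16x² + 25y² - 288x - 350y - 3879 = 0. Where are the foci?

Rearranging, 16(x² - 18x) + 25(y² - 14y) = 3879.
Completing the square gives 16(x - 9)² + 25(y - 7)² = 3879 + 1296 + 1225 = 6400.
Dividing both sides by 6400: (x - 9)²/400 + (y - 7)²/256 = 1
Ellipse, center (9, 7), major axis horizontal; a² = 400, b² = 256.
c² = a² - b² = 400 - 256 = 144, so c = 12.
Foci lie on the horizontal axis through the center: (h ± c, k).

(-3, 7) and (21, 7)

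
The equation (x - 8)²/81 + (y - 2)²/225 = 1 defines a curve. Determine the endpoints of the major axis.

Center (8, 2). The larger denominator 225 sits under the y-term, so the major axis is vertical; a² = 225, b² = 81.
a = 15. Vertices at (h, k ± a).

(8, -13) and (8, 17)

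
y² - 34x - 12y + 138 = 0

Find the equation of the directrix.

Only y is squared. Complete the square in y: (y - 6)² = 34(x - 3).
Vertex (3, 6); 4p = 34 so p = 17/2. Opens right.
Directrix is the vertical line x = h − p = 3 − (17/2) = -11/2.

x = -11/2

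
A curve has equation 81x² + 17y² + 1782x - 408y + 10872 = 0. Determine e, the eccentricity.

Collect terms: 81(x² + 22x) + 17(y² - 24y) = -10872
Complete the square in x and y: 81(x + 11)² + 17(y - 12)² = -10872 + 9801 + 2448 = 1377
Divide by 1377: (x + 11)²/17 + (y - 12)²/81 = 1
Ellipse, center (-11, 12), major axis vertical; a² = 81, b² = 17.
c² = a² - b² = 64, so c = 8.
e = c/a = 8/9.

e = 8/9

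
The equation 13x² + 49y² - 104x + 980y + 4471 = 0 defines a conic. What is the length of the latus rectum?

Group the x- and y-terms: 13(x² - 8x) + 49(y² + 20y) = -4471
Complete the square: 13(x - 4)² + 49(y + 10)² = -4471 + 208 + 4900 = 637
Divide through by 637 to get (x - 4)²/49 + (y + 10)²/13 = 1.
Ellipse, center (4, -10), major axis horizontal; a² = 49, b² = 13.
Latus rectum length = 2b²/a = 2·13/7 = 26/7.

26/7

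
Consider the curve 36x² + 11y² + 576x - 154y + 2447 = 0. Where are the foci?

(-8, 2) and (-8, 12)

Rearranging, 36(x² + 16x) + 11(y² - 14y) = -2447.
Complete the square in x and y: 36(x + 8)² + 11(y - 7)² = -2447 + 2304 + 539 = 396
Divide through by 396 to get (x + 8)²/11 + (y - 7)²/36 = 1.
Ellipse, center (-8, 7), major axis vertical; a² = 36, b² = 11.
c² = a² - b² = 36 - 11 = 25, so c = 5.
Foci lie on the vertical axis through the center: (h, k ± c).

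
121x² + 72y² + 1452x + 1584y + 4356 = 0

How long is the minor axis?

Group: 121(x² + 12x) + 72(y² + 22y) = -4356
Complete the square in x and y: 121(x + 6)² + 72(y + 11)² = -4356 + 4356 + 8712 = 8712
Dividing both sides by 8712: (x + 6)²/72 + (y + 11)²/121 = 1
Ellipse, center (-6, -11), major axis vertical; a² = 121, b² = 72.
b² = 72 so b = 6√2; the minor axis has length 2b = 12√2.

12√2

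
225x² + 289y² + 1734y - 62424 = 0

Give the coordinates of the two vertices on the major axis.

(-17, -3) and (17, -3)

Group the x- and y-terms: 225x² + 289(y² + 6y) = 62424
Complete the square in x and y: 225x² + 289(y + 3)² = 62424 + 0 + 2601 = 65025
Divide by 65025: x²/289 + (y + 3)²/225 = 1
Ellipse, center (0, -3), major axis horizontal; a² = 289, b² = 225.
a = 17. Vertices at (h ± a, k).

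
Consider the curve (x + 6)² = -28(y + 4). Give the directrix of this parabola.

y = 3

Vertex (-6, -4); 4p = -28 so p = -7. Opens down.
Directrix is the horizontal line y = k − p = -4 − (-7) = 3.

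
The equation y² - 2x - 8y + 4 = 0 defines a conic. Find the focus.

(-11/2, 4)

Only y is squared. Complete the square in y: (y - 4)² = 2(x + 6).
Vertex (-6, 4); 4p = 2 so p = 1/2. Opens right.
Focus is p units from the vertex along the axis: (h + p, k).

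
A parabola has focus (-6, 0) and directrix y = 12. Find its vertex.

The vertex is the midpoint between the focus and the directrix along the axis of symmetry.
Axis is vertical (directrix is horizontal). Vertex y-coordinate = (0 + 12)/2 = 6; x-coordinate = -6.

(-6, 6)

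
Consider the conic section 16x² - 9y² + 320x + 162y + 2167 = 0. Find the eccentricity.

e = 5/4

Group the x- and y-terms: 16(x² + 20x) -9(y² - 18y) = -2167
Completing the square gives 16(x + 10)² -9(y - 9)² = -2167 + 1600 - 729 = -1296.
Divide through by -1296 to get (y - 9)²/144 - (x + 10)²/81 = 1.
Hyperbola, center (-10, 9), transverse axis vertical; a² = 144, b² = 81.
c² = a² + b² = 225, so c = 15.
e = c/a = 15/12 = 5/4.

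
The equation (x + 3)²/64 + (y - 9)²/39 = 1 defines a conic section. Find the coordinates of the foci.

Center (-3, 9). The larger denominator 64 sits under the x-term, so the major axis is horizontal; a² = 64, b² = 39.
c² = a² - b² = 64 - 39 = 25, so c = 5.
Foci lie on the horizontal axis through the center: (h ± c, k).

(-8, 9) and (2, 9)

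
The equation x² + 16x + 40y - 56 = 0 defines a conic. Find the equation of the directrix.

Only x is squared. Complete the square in x: (x + 8)² = -40(y - 3).
Vertex (-8, 3); 4p = -40 so p = -10. Opens down.
Directrix is the horizontal line y = k − p = 3 − (-10) = 13.

y = 13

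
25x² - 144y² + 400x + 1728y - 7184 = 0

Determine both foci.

Group the x- and y-terms: 25(x² + 16x) -144(y² - 12y) = 7184
Complete the square in x and y: 25(x + 8)² -144(y - 6)² = 7184 + 1600 - 5184 = 3600
Dividing both sides by 3600: (x + 8)²/144 - (y - 6)²/25 = 1
Hyperbola, center (-8, 6), transverse axis horizontal; a² = 144, b² = 25.
c² = a² + b² = 144 + 25 = 169, so c = 13.
Foci lie on the horizontal axis through the center: (h ± c, k).

(-21, 6) and (5, 6)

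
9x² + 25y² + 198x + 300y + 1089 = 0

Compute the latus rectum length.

Collect terms: 9(x² + 22x) + 25(y² + 12y) = -1089
Complete the square in x and y: 9(x + 11)² + 25(y + 6)² = -1089 + 1089 + 900 = 900
Dividing both sides by 900: (x + 11)²/100 + (y + 6)²/36 = 1
Ellipse, center (-11, -6), major axis horizontal; a² = 100, b² = 36.
Latus rectum length = 2b²/a = 2·36/10 = 36/5.

36/5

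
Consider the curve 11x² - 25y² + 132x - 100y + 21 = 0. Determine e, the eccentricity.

e = 6/5

Collect terms: 11(x² + 12x) -25(y² + 4y) = -21
Complete the square in x and y: 11(x + 6)² -25(y + 2)² = -21 + 396 - 100 = 275
Divide through by 275 to get (x + 6)²/25 - (y + 2)²/11 = 1.
Hyperbola, center (-6, -2), transverse axis horizontal; a² = 25, b² = 11.
c² = a² + b² = 36, so c = 6.
e = c/a = 6/5.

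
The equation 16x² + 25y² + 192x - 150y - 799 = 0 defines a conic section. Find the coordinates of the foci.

Group: 16(x² + 12x) + 25(y² - 6y) = 799
Complete the square: 16(x + 6)² + 25(y - 3)² = 799 + 576 + 225 = 1600
Dividing both sides by 1600: (x + 6)²/100 + (y - 3)²/64 = 1
Ellipse, center (-6, 3), major axis horizontal; a² = 100, b² = 64.
c² = a² - b² = 100 - 64 = 36, so c = 6.
Foci lie on the horizontal axis through the center: (h ± c, k).

(-12, 3) and (0, 3)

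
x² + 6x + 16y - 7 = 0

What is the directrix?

Only x is squared. Complete the square in x: (x + 3)² = -16(y - 1).
Vertex (-3, 1); 4p = -16 so p = -4. Opens down.
Directrix is the horizontal line y = k − p = 1 − (-4) = 5.

y = 5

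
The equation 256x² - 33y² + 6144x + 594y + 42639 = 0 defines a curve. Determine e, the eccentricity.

256(x² + 24x) -33(y² - 18y) = -42639
Complete the square in x and y: 256(x + 12)² -33(y - 9)² = -42639 + 36864 - 2673 = -8448
Dividing both sides by -8448: (y - 9)²/256 - (x + 12)²/33 = 1
Hyperbola, center (-12, 9), transverse axis vertical; a² = 256, b² = 33.
c² = a² + b² = 289, so c = 17.
e = c/a = 17/16.

e = 17/16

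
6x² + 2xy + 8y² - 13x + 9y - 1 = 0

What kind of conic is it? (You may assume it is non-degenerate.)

ellipse

A = 6, B = 2, C = 8.
Discriminant B² − 4AC = 2² − 4·6·8 = -188.
B² − 4AC < 0 ⇒ ellipse.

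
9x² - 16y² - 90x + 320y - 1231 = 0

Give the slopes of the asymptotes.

Group: 9(x² - 10x) -16(y² - 20y) = 1231
Complete the square: 9(x - 5)² -16(y - 10)² = 1231 + 225 - 1600 = -144
Dividing both sides by -144: (y - 10)²/9 - (x - 5)²/16 = 1
Hyperbola, center (5, 10), transverse axis vertical; a² = 9, b² = 16.
For a vertical hyperbola the asymptotes have slope ±a/b.
Here that is ±3/4.

3/4 and -3/4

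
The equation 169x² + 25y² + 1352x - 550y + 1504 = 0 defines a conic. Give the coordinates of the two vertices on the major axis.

(-4, -2) and (-4, 24)

Group: 169(x² + 8x) + 25(y² - 22y) = -1504
169(x + 4)² + 25(y - 11)² = -1504 + 2704 + 3025 = 4225
Dividing both sides by 4225: (x + 4)²/25 + (y - 11)²/169 = 1
Ellipse, center (-4, 11), major axis vertical; a² = 169, b² = 25.
a = 13. Vertices at (h, k ± a).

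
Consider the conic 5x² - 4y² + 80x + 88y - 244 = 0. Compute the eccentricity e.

e = 3/2

Rearranging, 5(x² + 16x) -4(y² - 22y) = 244.
5(x + 8)² -4(y - 11)² = 244 + 320 - 484 = 80
Divide by 80: (x + 8)²/16 - (y - 11)²/20 = 1
Hyperbola, center (-8, 11), transverse axis horizontal; a² = 16, b² = 20.
c² = a² + b² = 36, so c = 6.
e = c/a = 6/4 = 3/2.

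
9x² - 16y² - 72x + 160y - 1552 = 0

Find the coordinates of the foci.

9(x² - 8x) -16(y² - 10y) = 1552
Complete the square in x and y: 9(x - 4)² -16(y - 5)² = 1552 + 144 - 400 = 1296
Dividing both sides by 1296: (x - 4)²/144 - (y - 5)²/81 = 1
Hyperbola, center (4, 5), transverse axis horizontal; a² = 144, b² = 81.
c² = a² + b² = 144 + 81 = 225, so c = 15.
Foci lie on the horizontal axis through the center: (h ± c, k).

(-11, 5) and (19, 5)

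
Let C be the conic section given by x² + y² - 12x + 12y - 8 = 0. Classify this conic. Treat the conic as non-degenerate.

circle

No xy term. Coefficients of x² and y² are A = 1, C = 1.
A = C (same sign) ⇒ circle.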